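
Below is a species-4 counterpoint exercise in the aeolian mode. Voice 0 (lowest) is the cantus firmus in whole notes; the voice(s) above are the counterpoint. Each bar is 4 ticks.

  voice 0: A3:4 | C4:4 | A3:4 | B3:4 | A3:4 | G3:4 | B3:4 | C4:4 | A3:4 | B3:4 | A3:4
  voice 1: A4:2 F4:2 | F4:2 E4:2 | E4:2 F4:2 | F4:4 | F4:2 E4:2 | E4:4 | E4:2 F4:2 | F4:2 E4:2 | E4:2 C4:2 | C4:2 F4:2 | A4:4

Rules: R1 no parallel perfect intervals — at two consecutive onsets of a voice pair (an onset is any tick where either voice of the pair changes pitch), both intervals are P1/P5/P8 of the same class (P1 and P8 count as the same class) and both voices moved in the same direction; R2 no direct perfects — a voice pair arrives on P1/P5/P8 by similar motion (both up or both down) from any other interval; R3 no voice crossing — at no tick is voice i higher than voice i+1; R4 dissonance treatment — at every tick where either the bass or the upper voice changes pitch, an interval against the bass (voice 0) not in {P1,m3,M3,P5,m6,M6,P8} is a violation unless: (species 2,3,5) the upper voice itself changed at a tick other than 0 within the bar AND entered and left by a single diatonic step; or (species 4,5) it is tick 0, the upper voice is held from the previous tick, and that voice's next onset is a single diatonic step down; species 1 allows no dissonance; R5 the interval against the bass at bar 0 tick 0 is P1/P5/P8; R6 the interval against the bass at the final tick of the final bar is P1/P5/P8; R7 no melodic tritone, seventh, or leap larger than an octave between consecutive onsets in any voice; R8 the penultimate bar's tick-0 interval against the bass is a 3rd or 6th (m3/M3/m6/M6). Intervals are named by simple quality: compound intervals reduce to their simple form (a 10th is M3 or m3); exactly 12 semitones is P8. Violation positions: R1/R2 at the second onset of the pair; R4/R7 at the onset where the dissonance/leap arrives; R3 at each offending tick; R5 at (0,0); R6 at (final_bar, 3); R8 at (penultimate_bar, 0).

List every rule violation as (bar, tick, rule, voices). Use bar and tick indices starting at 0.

(6, 0, R4, (0, 1))
(6, 2, R4, (0, 1))
(9, 0, R4, (0, 1))
(9, 0, R8, (0, 1))
(9, 2, R4, (0, 1))

bar 0: v0=A3 v1=A4 downbeat P8
bar 1: v0=C4 v1=F4 downbeat P4
bar 2: v0=A3 v1=E4 downbeat P5
bar 3: v0=B3 v1=F4 downbeat TT
bar 4: v0=A3 v1=F4 downbeat m6
bar 5: v0=G3 v1=E4 downbeat M6
bar 6: v0=B3 v1=E4 downbeat P4
bar 7: v0=C4 v1=F4 downbeat P4
bar 8: v0=A3 v1=E4 downbeat P5
bar 9: v0=B3 v1=C4 downbeat m2
bar 10: v0=A3 v1=A4 downbeat P8
  -> R4 @ bar 6 tick 0 v(0, 1): B3/E4 P4 untreated
  -> R4 @ bar 6 tick 2 v(0, 1): B3/F4 TT untreated
  -> R4 @ bar 9 tick 0 v(0, 1): B3/C4 m2 untreated
  -> R8 @ bar 9 tick 0 v(0, 1): penult m2 not 3rd/6th
  -> R4 @ bar 9 tick 2 v(0, 1): B3/F4 TT untreated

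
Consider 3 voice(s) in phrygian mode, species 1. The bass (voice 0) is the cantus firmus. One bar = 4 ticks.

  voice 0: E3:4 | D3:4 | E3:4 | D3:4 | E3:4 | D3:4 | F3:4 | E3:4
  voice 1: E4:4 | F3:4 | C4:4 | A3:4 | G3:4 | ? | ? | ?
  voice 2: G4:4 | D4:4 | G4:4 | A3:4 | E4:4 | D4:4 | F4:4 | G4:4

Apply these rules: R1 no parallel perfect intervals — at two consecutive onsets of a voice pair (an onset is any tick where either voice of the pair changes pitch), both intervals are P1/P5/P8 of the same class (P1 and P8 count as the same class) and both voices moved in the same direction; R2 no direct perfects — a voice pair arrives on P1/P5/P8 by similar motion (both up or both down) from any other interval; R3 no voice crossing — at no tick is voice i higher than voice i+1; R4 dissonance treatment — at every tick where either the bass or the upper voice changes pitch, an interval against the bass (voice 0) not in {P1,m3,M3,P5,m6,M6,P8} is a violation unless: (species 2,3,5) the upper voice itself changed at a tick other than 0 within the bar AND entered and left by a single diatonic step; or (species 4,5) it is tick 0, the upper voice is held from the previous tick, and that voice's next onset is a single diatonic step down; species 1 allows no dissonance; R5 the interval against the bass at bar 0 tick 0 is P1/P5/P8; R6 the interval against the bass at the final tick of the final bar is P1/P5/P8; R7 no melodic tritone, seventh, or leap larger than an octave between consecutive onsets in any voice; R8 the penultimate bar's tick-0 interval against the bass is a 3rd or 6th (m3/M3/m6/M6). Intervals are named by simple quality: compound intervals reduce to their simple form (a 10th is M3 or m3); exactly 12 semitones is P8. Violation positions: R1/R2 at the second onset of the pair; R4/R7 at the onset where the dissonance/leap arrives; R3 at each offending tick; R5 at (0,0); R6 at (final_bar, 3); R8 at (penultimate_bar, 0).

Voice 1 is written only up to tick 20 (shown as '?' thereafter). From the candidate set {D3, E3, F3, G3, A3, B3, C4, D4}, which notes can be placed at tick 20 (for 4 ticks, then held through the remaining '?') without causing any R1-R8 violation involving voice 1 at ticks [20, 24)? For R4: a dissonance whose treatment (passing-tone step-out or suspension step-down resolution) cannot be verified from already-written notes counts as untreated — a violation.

D3: violates R2
E3: violates R4
F3: legal
G3: violates R4
A3: legal
B3: legal
C4: violates R4
D4: legal

{A3, B3, D4, F3}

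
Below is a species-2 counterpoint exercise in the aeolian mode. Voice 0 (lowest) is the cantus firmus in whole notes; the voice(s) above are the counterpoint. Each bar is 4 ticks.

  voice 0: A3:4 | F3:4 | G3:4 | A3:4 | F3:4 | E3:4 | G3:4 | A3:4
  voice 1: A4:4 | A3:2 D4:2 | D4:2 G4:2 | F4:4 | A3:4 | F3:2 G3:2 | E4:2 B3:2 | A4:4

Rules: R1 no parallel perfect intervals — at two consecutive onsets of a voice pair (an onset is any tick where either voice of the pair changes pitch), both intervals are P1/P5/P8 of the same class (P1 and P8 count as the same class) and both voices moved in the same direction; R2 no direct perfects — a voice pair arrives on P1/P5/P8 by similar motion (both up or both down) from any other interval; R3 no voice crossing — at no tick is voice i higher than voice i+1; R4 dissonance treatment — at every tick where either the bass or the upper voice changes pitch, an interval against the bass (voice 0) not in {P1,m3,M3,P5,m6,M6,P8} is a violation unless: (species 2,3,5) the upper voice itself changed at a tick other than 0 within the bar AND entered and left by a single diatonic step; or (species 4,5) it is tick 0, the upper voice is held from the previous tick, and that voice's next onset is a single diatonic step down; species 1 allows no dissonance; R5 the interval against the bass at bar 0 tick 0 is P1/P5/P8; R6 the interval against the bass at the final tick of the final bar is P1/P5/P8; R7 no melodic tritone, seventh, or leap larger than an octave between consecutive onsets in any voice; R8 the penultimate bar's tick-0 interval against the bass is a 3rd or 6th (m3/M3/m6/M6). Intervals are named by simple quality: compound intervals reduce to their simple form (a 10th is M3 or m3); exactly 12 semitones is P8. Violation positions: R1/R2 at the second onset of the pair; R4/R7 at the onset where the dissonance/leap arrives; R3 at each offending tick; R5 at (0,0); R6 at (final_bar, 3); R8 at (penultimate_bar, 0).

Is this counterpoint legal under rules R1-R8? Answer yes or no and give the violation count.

No (3 violations)

bar 0: v0=A3 v1=A4 (P8)
bar 1: v0=F3 v1=A3 (M3)
bar 2: v0=G3 v1=D4 (P5)
bar 3: v0=A3 v1=F4 (m6)
bar 4: v0=F3 v1=A3 (M3)
bar 5: v0=E3 v1=F3 (m2)
bar 6: v0=G3 v1=E4 (M6)
bar 7: v0=A3 v1=A4 (P8)
  R4 @ bar5.0: E3/F3 m2 untreated
  R2 @ bar7.0: G3/B3 M3 -> A3/A4 P8 similar
  R7 @ bar7.0: B3->A4 leap 10st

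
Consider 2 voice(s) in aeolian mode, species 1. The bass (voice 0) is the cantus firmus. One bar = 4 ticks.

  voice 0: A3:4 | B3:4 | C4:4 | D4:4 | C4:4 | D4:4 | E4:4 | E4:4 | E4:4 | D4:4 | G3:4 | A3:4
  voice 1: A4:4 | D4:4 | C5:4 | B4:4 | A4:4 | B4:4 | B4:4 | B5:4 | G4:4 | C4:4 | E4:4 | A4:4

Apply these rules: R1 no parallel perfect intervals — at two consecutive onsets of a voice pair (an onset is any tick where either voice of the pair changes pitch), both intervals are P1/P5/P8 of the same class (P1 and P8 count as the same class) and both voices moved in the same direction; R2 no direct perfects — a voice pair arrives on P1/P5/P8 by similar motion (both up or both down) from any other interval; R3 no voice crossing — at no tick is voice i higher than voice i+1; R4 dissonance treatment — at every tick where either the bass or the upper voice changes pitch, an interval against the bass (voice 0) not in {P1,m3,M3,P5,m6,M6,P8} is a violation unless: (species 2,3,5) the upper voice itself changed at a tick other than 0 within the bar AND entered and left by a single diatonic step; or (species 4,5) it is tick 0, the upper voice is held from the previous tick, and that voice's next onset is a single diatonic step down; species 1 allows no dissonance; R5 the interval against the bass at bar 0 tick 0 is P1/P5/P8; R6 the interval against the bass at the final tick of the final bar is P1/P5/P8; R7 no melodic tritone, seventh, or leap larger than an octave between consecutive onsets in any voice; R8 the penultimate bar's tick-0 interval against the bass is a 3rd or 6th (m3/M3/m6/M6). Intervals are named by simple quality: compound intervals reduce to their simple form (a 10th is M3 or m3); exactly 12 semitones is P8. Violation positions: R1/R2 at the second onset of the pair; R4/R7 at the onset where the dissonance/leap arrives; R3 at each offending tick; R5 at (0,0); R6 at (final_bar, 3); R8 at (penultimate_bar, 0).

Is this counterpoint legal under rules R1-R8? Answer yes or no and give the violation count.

No (9 violations)

bar 0: v0=A3 v1=A4 (P8)
bar 1: v0=B3 v1=D4 (m3)
bar 2: v0=C4 v1=C5 (P8)
bar 3: v0=D4 v1=B4 (M6)
bar 4: v0=C4 v1=A4 (M6)
bar 5: v0=D4 v1=B4 (M6)
bar 6: v0=E4 v1=B4 (P5)
bar 7: v0=E4 v1=B5 (P5)
bar 8: v0=E4 v1=G4 (m3)
bar 9: v0=D4 v1=C4 (M2)
bar 10: v0=G3 v1=E4 (M6)
bar 11: v0=A3 v1=A4 (P8)
  R2 @ bar2.0: B3/D4 m3 -> C4/C5 P8 similar
  R7 @ bar2.0: D4->C5 leap 10st
  R7 @ bar8.0: B5->G4 leap 16st
  R3 @ bar9.0: D4 above C4
  R4 @ bar9.0: D4/C4 M2 untreated
  R3 @ bar9.1: D4 above C4
  R3 @ bar9.2: D4 above C4
  R3 @ bar9.3: D4 above C4
  R2 @ bar11.0: G3/E4 M6 -> A3/A4 P8 similar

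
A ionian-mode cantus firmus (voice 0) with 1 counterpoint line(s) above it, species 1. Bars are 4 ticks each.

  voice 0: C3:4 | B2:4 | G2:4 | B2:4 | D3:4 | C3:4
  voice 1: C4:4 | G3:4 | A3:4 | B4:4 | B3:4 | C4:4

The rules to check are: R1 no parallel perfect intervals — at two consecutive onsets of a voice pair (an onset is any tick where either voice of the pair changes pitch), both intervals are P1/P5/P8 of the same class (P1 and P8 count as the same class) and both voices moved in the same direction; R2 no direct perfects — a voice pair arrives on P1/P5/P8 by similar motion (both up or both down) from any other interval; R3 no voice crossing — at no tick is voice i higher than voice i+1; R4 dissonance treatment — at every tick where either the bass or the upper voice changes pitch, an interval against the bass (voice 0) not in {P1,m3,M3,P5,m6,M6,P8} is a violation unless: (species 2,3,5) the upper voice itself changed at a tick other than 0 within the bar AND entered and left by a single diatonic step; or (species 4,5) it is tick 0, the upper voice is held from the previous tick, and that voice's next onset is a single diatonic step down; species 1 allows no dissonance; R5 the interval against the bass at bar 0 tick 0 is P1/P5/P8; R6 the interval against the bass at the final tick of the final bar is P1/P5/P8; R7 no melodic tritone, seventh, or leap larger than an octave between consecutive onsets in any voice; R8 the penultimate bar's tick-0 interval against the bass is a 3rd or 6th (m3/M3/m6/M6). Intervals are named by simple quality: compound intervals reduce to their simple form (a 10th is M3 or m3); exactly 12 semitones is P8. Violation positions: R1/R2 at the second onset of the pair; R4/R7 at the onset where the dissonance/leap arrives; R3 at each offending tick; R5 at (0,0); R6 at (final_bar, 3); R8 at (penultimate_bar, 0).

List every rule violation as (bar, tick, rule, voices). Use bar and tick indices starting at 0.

bar 0: v0=C3 v1=C4 downbeat P8
bar 1: v0=B2 v1=G3 downbeat m6
bar 2: v0=G2 v1=A3 downbeat M2
bar 3: v0=B2 v1=B4 downbeat P1
bar 4: v0=D3 v1=B3 downbeat M6
bar 5: v0=C3 v1=C4 downbeat P8
  -> R4 @ bar 2 tick 0 v(0, 1): G2/A3 M2 untreated
  -> R2 @ bar 3 tick 0 v(0, 1): G2/A3 M2 -> B2/B4 P1 similar
  -> R7 @ bar 3 tick 0 v(1,): A3->B4 leap 14st

(2, 0, R4, (0, 1))
(3, 0, R2, (0, 1))
(3, 0, R7, (1,))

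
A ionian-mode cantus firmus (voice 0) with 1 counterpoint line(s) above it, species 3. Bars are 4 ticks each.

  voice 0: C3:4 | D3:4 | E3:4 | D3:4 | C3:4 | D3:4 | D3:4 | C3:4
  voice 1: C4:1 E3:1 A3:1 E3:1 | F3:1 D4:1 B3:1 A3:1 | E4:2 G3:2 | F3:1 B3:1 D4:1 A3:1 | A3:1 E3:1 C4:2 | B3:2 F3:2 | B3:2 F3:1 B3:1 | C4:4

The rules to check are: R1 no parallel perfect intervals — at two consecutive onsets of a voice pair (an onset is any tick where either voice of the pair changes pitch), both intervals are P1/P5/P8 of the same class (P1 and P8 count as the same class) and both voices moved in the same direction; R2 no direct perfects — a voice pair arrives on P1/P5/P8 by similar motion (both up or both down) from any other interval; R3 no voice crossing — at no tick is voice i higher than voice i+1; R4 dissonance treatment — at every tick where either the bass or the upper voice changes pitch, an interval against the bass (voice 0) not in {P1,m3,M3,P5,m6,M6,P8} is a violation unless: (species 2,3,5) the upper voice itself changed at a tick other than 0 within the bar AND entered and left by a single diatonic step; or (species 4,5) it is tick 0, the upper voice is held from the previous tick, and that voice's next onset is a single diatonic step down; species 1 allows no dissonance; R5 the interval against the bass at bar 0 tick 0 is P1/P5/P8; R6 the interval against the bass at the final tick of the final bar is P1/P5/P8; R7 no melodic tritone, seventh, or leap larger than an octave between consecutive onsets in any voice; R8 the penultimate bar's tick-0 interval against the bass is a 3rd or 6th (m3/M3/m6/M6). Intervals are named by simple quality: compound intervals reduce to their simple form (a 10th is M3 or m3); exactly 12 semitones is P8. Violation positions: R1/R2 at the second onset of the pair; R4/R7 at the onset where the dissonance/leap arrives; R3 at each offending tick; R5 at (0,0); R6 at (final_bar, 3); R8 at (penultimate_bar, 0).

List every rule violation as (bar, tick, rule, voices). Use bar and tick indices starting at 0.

bar 0: v0=C3 v1=C4 downbeat P8
bar 1: v0=D3 v1=F3 downbeat m3
bar 2: v0=E3 v1=E4 downbeat P8
bar 3: v0=D3 v1=F3 downbeat m3
bar 4: v0=C3 v1=A3 downbeat M6
bar 5: v0=D3 v1=B3 downbeat M6
bar 6: v0=D3 v1=B3 downbeat M6
bar 7: v0=C3 v1=C4 downbeat P8
  -> R2 @ bar 2 tick 0 v(0, 1): D3/A3 P5 -> E3/E4 P8 similar
  -> R7 @ bar 3 tick 1 v(1,): F3->B3 leap 6st
  -> R7 @ bar 5 tick 2 v(1,): B3->F3 leap 6st
  -> R7 @ bar 6 tick 0 v(1,): F3->B3 leap 6st
  -> R7 @ bar 6 tick 2 v(1,): B3->F3 leap 6st
  -> R7 @ bar 6 tick 3 v(1,): F3->B3 leap 6st

(2, 0, R2, (0, 1))
(3, 1, R7, (1,))
(5, 2, R7, (1,))
(6, 0, R7, (1,))
(6, 2, R7, (1,))
(6, 3, R7, (1,))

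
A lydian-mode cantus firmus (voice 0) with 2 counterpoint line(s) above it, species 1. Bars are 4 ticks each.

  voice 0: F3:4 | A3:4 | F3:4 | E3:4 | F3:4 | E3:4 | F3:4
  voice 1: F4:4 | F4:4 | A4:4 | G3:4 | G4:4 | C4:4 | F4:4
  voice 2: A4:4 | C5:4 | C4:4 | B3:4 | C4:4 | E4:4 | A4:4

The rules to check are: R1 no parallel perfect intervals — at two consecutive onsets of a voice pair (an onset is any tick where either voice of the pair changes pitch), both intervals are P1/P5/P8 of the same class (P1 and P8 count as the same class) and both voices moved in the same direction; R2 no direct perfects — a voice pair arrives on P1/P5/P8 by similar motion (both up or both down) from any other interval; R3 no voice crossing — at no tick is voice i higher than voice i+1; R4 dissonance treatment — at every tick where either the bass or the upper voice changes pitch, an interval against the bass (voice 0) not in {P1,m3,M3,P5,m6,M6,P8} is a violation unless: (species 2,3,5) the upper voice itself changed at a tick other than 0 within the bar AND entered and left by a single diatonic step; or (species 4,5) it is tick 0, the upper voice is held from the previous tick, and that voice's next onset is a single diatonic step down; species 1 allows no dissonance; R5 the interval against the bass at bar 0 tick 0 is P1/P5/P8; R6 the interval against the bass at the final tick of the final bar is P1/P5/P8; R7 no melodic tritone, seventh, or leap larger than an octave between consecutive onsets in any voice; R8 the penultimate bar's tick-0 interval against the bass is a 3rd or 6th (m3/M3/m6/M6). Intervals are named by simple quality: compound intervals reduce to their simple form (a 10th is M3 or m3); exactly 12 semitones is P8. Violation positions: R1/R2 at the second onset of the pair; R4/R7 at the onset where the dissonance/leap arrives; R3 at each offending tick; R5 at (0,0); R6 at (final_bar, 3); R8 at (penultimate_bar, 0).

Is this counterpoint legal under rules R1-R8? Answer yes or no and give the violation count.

No (18 violations)

bar 0: v0=F3 v1=F4 v2=A4 (M3)
bar 1: v0=A3 v1=F4 v2=C5 (m3)
bar 2: v0=F3 v1=A4 v2=C4 (P5)
bar 3: v0=E3 v1=G3 v2=B3 (P5)
bar 4: v0=F3 v1=G4 v2=C4 (P5)
bar 5: v0=E3 v1=C4 v2=E4 (P8)
bar 6: v0=F3 v1=F4 v2=A4 (M3)
  R5 @ bar0.0: opens on M3
  R2 @ bar2.0: A3/C5 m3 -> F3/C4 P5 similar
  R3 @ bar2.0: A4 above C4
  R3 @ bar2.1: A4 above C4
  R3 @ bar2.2: A4 above C4
  R3 @ bar2.3: A4 above C4
  R1 @ bar3.0: F3/C4 P5 -> E3/B3 P5 similar
  R7 @ bar3.0: A4->G3 leap 14st
  R1 @ bar4.0: E3/B3 P5 -> F3/C4 P5 similar
  R2 @ bar4.0: G3/B3 M3 -> G4/C4 P5 similar
  R3 @ bar4.0: G4 above C4
  R4 @ bar4.0: F3/G4 M2 untreated
  R3 @ bar4.1: G4 above C4
  R3 @ bar4.2: G4 above C4
  R3 @ bar4.3: G4 above C4
  R8 @ bar5.0: penult P8 not 3rd/6th
  R2 @ bar6.0: E3/C4 m6 -> F3/F4 P8 similar
  R6 @ bar6.3: closes on M3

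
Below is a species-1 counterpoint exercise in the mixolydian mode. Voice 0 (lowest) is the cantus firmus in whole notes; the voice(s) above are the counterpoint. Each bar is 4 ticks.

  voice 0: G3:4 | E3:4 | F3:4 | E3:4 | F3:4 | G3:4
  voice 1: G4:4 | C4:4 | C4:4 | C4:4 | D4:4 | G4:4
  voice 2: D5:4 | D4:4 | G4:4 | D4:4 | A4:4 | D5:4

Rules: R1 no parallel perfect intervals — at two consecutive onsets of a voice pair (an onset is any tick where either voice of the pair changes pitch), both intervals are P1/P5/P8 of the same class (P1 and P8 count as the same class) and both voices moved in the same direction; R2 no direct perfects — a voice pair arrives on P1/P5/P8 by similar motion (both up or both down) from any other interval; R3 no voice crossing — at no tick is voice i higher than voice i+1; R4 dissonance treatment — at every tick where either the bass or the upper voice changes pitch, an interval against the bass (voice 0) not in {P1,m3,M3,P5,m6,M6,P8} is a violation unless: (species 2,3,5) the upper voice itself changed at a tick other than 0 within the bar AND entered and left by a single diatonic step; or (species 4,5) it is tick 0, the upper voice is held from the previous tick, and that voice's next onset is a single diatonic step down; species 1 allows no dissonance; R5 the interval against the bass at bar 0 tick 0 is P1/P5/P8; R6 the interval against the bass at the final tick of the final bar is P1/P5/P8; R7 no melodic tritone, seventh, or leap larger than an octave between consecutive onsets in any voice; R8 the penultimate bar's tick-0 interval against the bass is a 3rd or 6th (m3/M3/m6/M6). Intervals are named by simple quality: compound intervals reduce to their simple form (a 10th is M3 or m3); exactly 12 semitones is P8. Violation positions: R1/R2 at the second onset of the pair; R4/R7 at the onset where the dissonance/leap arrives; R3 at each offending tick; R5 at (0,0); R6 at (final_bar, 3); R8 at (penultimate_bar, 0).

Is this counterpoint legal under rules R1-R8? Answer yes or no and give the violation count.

bar 0: v0=G3 v1=G4 v2=D5 (P5)
bar 1: v0=E3 v1=C4 v2=D4 (m7)
bar 2: v0=F3 v1=C4 v2=G4 (M2)
bar 3: v0=E3 v1=C4 v2=D4 (m7)
bar 4: v0=F3 v1=D4 v2=A4 (M3)
bar 5: v0=G3 v1=G4 v2=D5 (P5)
  R4 @ bar1.0: E3/D4 m7 untreated
  R4 @ bar2.0: F3/G4 M2 untreated
  R4 @ bar3.0: E3/D4 m7 untreated
  R2 @ bar4.0: C4/D4 M2 -> D4/A4 P5 similar
  R1 @ bar5.0: D4/A4 P5 -> G4/D5 P5 similar
  R2 @ bar5.0: F3/D4 M6 -> G3/G4 P8 similar
  R2 @ bar5.0: F3/A4 M3 -> G3/D5 P5 similar

No (7 violations)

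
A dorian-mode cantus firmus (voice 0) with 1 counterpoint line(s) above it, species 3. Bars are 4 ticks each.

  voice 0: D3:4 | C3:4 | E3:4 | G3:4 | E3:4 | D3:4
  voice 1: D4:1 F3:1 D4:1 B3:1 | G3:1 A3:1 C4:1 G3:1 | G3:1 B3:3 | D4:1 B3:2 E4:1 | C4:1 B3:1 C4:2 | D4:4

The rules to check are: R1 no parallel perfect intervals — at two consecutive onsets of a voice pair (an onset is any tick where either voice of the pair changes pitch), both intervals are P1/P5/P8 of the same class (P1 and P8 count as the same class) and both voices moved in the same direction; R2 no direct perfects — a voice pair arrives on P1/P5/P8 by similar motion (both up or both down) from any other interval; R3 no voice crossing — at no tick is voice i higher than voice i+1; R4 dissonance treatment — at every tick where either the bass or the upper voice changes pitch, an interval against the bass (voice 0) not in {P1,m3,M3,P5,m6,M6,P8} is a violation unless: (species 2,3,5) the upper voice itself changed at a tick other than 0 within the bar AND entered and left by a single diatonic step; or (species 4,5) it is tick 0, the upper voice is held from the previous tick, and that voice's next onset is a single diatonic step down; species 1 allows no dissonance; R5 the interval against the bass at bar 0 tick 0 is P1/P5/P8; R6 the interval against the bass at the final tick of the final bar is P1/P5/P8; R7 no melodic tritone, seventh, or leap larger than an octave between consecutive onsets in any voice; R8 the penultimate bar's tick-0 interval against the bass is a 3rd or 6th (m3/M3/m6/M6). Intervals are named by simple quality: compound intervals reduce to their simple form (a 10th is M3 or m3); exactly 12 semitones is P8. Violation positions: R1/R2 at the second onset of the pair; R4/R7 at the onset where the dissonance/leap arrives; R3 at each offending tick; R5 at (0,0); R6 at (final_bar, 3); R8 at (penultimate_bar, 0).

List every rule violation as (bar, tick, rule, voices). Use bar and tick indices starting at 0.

(1, 0, R2, (0, 1))
(3, 0, R1, (0, 1))

bar 0: v0=D3 v1=D4 downbeat P8
bar 1: v0=C3 v1=G3 downbeat P5
bar 2: v0=E3 v1=G3 downbeat m3
bar 3: v0=G3 v1=D4 downbeat P5
bar 4: v0=E3 v1=C4 downbeat m6
bar 5: v0=D3 v1=D4 downbeat P8
  -> R2 @ bar 1 tick 0 v(0, 1): D3/B3 M6 -> C3/G3 P5 similar
  -> R1 @ bar 3 tick 0 v(0, 1): E3/B3 P5 -> G3/D4 P5 similar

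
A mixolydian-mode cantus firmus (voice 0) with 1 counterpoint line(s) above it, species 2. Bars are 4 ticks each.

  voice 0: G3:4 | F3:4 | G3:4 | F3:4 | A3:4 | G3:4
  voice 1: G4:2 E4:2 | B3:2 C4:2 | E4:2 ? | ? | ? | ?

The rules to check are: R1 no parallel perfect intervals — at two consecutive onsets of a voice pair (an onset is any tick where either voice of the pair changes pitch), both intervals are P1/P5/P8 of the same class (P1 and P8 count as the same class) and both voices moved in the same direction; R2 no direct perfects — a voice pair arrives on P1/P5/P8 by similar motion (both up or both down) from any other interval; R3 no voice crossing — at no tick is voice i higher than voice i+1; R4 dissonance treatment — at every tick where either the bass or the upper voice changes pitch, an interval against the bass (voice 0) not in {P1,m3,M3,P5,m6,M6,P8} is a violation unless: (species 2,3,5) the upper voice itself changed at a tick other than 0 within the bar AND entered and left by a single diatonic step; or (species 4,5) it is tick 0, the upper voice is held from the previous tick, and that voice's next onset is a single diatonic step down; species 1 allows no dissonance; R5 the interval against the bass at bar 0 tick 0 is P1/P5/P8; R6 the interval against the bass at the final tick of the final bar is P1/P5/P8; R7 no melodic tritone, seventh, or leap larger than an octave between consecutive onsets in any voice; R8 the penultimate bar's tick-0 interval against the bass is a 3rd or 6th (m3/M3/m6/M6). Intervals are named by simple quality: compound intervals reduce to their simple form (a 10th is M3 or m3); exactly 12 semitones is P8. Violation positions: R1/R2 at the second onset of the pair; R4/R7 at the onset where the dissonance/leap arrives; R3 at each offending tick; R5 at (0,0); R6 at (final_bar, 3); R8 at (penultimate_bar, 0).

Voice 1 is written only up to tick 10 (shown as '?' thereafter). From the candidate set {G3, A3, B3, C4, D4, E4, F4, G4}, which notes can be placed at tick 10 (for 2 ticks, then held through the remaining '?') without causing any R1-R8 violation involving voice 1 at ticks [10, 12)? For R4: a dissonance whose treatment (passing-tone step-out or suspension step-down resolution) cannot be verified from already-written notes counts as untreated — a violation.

G3: legal
A3: violates R4
B3: legal
C4: violates R4
D4: legal
E4: legal
F4: violates R4
G4: legal

{B3, D4, E4, G3, G4}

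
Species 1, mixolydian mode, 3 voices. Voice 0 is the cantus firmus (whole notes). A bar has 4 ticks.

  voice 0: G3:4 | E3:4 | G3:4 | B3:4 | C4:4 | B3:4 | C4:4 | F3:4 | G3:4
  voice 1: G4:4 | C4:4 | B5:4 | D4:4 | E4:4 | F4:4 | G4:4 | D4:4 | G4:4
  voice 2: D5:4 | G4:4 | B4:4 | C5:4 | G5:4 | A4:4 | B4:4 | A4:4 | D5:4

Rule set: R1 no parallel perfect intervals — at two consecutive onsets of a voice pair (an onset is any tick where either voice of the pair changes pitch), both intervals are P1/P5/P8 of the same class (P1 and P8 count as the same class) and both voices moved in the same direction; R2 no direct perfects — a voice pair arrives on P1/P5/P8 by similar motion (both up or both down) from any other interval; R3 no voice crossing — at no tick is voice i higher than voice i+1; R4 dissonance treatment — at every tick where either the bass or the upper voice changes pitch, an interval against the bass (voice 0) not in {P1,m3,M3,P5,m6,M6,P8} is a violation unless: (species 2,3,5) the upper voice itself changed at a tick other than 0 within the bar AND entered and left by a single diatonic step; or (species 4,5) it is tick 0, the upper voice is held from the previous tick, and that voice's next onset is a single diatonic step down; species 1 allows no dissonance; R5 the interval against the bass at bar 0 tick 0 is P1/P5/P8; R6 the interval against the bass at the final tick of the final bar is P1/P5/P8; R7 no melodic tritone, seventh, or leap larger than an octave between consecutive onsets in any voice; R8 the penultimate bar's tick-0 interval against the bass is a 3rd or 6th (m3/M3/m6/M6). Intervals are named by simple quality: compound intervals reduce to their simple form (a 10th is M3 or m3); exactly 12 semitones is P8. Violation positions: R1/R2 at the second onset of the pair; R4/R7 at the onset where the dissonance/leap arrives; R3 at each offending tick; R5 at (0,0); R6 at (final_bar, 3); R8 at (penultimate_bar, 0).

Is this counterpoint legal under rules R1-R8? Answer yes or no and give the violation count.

bar 0: v0=G3 v1=G4 v2=D5 (P5)
bar 1: v0=E3 v1=C4 v2=G4 (m3)
bar 2: v0=G3 v1=B5 v2=B4 (M3)
bar 3: v0=B3 v1=D4 v2=C5 (m2)
bar 4: v0=C4 v1=E4 v2=G5 (P5)
bar 5: v0=B3 v1=F4 v2=A4 (m7)
bar 6: v0=C4 v1=G4 v2=B4 (M7)
bar 7: v0=F3 v1=D4 v2=A4 (M3)
bar 8: v0=G3 v1=G4 v2=D5 (P5)
  R1 @ bar1.0: G4/D5 P5 -> C4/G4 P5 similar
  R2 @ bar2.0: C4/G4 P5 -> B5/B4 P8 similar
  R3 @ bar2.0: B5 above B4
  R7 @ bar2.0: C4->B5 leap 23st
  R3 @ bar2.1: B5 above B4
  R3 @ bar2.2: B5 above B4
  R3 @ bar2.3: B5 above B4
  R4 @ bar3.0: B3/C5 m2 untreated
  R7 @ bar3.0: B5->D4 leap 21st
  R2 @ bar4.0: B3/C5 m2 -> C4/G5 P5 similar
  R4 @ bar5.0: B3/F4 TT untreated
  R4 @ bar5.0: B3/A4 m7 untreated
  R7 @ bar5.0: G5->A4 leap 10st
  R2 @ bar6.0: B3/F4 TT -> C4/G4 P5 similar
  R4 @ bar6.0: C4/B4 M7 untreated
  R2 @ bar7.0: G4/B4 M3 -> D4/A4 P5 similar
  R1 @ bar8.0: D4/A4 P5 -> G4/D5 P5 similar
  R2 @ bar8.0: F3/D4 M6 -> G3/G4 P8 similar
  R2 @ bar8.0: F3/A4 M3 -> G3/D5 P5 similar

No (19 violations)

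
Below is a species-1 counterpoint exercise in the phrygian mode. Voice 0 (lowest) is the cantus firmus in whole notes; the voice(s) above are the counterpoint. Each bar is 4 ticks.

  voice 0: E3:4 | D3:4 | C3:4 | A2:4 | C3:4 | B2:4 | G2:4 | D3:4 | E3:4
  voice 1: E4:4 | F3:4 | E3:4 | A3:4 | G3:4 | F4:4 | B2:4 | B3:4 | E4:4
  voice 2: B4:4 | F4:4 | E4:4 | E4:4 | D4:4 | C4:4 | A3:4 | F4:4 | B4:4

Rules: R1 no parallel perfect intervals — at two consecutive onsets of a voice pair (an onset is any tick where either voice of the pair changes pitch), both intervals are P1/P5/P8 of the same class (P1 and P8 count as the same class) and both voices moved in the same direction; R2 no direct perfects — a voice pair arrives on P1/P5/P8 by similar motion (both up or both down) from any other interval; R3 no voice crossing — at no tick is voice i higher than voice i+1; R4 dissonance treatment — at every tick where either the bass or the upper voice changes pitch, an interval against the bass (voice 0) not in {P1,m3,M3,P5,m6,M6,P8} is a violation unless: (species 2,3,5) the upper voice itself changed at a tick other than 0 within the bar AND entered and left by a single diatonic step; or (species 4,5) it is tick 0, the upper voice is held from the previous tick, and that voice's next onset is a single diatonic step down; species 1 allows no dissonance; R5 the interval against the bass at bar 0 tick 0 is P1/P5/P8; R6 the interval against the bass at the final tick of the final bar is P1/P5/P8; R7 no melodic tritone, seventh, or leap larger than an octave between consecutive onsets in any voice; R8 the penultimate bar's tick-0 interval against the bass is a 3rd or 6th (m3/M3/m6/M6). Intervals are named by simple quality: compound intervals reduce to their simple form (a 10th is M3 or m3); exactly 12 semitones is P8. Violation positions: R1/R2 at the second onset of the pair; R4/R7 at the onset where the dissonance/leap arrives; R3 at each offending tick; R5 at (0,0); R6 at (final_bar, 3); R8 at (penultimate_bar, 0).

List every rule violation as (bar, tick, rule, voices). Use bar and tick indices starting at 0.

bar 0: v0=E3 v1=E4 v2=B4 downbeat P5
bar 1: v0=D3 v1=F3 v2=F4 downbeat m3
bar 2: v0=C3 v1=E3 v2=E4 downbeat M3
bar 3: v0=A2 v1=A3 v2=E4 downbeat P5
bar 4: v0=C3 v1=G3 v2=D4 downbeat M2
bar 5: v0=B2 v1=F4 v2=C4 downbeat m2
bar 6: v0=G2 v1=B2 v2=A3 downbeat M2
bar 7: v0=D3 v1=B3 v2=F4 downbeat m3
bar 8: v0=E3 v1=E4 v2=B4 downbeat P5
  -> R2 @ bar 1 tick 0 v(1, 2): E4/B4 P5 -> F3/F4 P8 similar
  -> R7 @ bar 1 tick 0 v(1,): E4->F3 leap 11st
  -> R7 @ bar 1 tick 0 v(2,): B4->F4 leap 6st
  -> R1 @ bar 2 tick 0 v(1, 2): F3/F4 P8 -> E3/E4 P8 similar
  -> R1 @ bar 4 tick 0 v(1, 2): A3/E4 P5 -> G3/D4 P5 similar
  -> R4 @ bar 4 tick 0 v(0, 2): C3/D4 M2 untreated
  -> R3 @ bar 5 tick 0 v(1, 2): F4 above C4
  -> R4 @ bar 5 tick 0 v(0, 1): B2/F4 TT untreated
  -> R4 @ bar 5 tick 0 v(0, 2): B2/C4 m2 untreated
  -> R7 @ bar 5 tick 0 v(1,): G3->F4 leap 10st
  -> R3 @ bar 5 tick 1 v(1, 2): F4 above C4
  -> R3 @ bar 5 tick 2 v(1, 2): F4 above C4
  -> R3 @ bar 5 tick 3 v(1, 2): F4 above C4
  -> R4 @ bar 6 tick 0 v(0, 2): G2/A3 M2 untreated
  -> R7 @ bar 6 tick 0 v(1,): F4->B2 leap 18st
  -> R2 @ bar 8 tick 0 v(0, 1): D3/B3 M6 -> E3/E4 P8 similar
  -> R2 @ bar 8 tick 0 v(0, 2): D3/F4 m3 -> E3/B4 P5 similar
  -> R2 @ bar 8 tick 0 v(1, 2): B3/F4 TT -> E4/B4 P5 similar
  -> R7 @ bar 8 tick 0 v(2,): F4->B4 leap 6st

(1, 0, R2, (1, 2))
(1, 0, R7, (1,))
(1, 0, R7, (2,))
(2, 0, R1, (1, 2))
(4, 0, R1, (1, 2))
(4, 0, R4, (0, 2))
(5, 0, R3, (1, 2))
(5, 0, R4, (0, 1))
(5, 0, R4, (0, 2))
(5, 0, R7, (1,))
(5, 1, R3, (1, 2))
(5, 2, R3, (1, 2))
(5, 3, R3, (1, 2))
(6, 0, R4, (0, 2))
(6, 0, R7, (1,))
(8, 0, R2, (0, 1))
(8, 0, R2, (0, 2))
(8, 0, R2, (1, 2))
(8, 0, R7, (2,))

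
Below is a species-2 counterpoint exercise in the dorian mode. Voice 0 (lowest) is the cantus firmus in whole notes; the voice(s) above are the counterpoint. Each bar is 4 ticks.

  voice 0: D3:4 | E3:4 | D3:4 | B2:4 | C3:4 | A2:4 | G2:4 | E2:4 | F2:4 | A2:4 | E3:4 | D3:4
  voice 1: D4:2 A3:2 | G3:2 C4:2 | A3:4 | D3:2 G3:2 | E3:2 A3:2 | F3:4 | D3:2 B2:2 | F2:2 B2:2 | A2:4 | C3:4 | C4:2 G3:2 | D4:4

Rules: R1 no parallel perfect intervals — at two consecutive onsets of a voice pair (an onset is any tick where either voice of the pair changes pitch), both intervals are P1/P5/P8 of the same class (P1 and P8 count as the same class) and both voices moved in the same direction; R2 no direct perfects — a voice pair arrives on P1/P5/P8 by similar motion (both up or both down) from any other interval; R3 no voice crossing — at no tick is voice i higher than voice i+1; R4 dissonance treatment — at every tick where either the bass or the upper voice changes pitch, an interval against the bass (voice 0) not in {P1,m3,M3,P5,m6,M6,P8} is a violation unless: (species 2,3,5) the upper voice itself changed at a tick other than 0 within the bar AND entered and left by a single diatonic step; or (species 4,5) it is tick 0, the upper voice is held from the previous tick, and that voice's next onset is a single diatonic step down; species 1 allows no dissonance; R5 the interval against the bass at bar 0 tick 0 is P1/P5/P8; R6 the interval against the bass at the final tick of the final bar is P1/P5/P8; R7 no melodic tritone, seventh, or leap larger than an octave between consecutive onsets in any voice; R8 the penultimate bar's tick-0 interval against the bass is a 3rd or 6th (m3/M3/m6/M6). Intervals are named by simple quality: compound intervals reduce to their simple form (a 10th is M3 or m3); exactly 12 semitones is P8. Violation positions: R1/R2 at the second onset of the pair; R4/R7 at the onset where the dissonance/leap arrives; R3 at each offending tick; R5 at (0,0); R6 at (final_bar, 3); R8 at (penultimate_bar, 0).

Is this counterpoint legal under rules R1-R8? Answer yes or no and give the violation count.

No (5 violations)

bar 0: v0=D3 v1=D4 (P8)
bar 1: v0=E3 v1=G3 (m3)
bar 2: v0=D3 v1=A3 (P5)
bar 3: v0=B2 v1=D3 (m3)
bar 4: v0=C3 v1=E3 (M3)
bar 5: v0=A2 v1=F3 (m6)
bar 6: v0=G2 v1=D3 (P5)
bar 7: v0=E2 v1=F2 (m2)
bar 8: v0=F2 v1=A2 (M3)
bar 9: v0=A2 v1=C3 (m3)
bar 10: v0=E3 v1=C4 (m6)
bar 11: v0=D3 v1=D4 (P8)
  R2 @ bar2.0: E3/C4 m6 -> D3/A3 P5 similar
  R2 @ bar6.0: A2/F3 m6 -> G2/D3 P5 similar
  R4 @ bar7.0: E2/F2 m2 untreated
  R7 @ bar7.0: B2->F2 leap 6st
  R7 @ bar7.2: F2->B2 leap 6st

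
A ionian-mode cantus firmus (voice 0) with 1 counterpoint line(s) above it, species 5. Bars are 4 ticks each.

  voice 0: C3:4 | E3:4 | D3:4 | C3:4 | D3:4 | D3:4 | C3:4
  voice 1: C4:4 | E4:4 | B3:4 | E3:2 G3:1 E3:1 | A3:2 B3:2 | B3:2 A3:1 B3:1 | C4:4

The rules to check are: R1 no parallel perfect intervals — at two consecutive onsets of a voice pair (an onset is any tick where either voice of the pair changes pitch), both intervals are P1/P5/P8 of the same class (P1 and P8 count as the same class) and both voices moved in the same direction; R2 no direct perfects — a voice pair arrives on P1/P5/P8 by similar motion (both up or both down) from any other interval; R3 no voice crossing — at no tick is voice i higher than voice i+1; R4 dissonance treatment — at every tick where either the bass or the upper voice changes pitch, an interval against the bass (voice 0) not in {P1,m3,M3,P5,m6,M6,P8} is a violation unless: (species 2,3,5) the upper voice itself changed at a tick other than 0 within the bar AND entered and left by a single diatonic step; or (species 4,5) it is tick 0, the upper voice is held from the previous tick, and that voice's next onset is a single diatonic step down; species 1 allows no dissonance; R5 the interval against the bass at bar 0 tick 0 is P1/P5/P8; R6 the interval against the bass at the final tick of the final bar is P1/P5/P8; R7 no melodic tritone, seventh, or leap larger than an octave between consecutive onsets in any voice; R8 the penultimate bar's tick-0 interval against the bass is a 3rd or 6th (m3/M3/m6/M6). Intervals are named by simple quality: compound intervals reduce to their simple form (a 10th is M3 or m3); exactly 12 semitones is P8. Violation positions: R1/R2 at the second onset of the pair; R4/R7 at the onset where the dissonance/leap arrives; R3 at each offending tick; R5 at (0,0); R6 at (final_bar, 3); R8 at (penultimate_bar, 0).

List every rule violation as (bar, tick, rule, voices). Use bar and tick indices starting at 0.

bar 0: v0=C3 v1=C4 downbeat P8
bar 1: v0=E3 v1=E4 downbeat P8
bar 2: v0=D3 v1=B3 downbeat M6
bar 3: v0=C3 v1=E3 downbeat M3
bar 4: v0=D3 v1=A3 downbeat P5
bar 5: v0=D3 v1=B3 downbeat M6
bar 6: v0=C3 v1=C4 downbeat P8
  -> R1 @ bar 1 tick 0 v(0, 1): C3/C4 P8 -> E3/E4 P8 similar
  -> R2 @ bar 4 tick 0 v(0, 1): C3/E3 M3 -> D3/A3 P5 similar

(1, 0, R1, (0, 1))
(4, 0, R2, (0, 1))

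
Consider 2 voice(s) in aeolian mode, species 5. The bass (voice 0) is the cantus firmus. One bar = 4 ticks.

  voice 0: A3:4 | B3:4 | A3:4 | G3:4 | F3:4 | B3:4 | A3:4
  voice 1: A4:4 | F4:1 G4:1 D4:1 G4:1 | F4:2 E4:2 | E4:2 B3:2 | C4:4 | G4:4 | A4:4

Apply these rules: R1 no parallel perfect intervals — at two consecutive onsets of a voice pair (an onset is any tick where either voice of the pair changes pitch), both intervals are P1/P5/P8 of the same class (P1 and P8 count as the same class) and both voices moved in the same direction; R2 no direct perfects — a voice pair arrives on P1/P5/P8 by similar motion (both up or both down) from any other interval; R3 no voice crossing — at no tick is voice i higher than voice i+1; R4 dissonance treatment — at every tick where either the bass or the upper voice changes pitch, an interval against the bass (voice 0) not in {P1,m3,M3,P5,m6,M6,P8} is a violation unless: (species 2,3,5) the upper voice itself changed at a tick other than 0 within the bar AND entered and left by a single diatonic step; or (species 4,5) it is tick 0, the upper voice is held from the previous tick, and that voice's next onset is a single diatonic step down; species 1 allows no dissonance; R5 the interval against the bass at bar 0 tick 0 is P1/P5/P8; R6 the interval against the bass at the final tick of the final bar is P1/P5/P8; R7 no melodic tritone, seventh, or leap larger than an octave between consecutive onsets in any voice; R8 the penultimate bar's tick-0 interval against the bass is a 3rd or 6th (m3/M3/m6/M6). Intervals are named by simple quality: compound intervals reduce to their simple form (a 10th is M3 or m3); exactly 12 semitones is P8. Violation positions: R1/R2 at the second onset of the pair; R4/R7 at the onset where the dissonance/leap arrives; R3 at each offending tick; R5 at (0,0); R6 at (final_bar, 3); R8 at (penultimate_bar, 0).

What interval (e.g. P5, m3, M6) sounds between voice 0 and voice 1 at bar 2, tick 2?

P5

voice 0=A3 voice 1=E4 -> P5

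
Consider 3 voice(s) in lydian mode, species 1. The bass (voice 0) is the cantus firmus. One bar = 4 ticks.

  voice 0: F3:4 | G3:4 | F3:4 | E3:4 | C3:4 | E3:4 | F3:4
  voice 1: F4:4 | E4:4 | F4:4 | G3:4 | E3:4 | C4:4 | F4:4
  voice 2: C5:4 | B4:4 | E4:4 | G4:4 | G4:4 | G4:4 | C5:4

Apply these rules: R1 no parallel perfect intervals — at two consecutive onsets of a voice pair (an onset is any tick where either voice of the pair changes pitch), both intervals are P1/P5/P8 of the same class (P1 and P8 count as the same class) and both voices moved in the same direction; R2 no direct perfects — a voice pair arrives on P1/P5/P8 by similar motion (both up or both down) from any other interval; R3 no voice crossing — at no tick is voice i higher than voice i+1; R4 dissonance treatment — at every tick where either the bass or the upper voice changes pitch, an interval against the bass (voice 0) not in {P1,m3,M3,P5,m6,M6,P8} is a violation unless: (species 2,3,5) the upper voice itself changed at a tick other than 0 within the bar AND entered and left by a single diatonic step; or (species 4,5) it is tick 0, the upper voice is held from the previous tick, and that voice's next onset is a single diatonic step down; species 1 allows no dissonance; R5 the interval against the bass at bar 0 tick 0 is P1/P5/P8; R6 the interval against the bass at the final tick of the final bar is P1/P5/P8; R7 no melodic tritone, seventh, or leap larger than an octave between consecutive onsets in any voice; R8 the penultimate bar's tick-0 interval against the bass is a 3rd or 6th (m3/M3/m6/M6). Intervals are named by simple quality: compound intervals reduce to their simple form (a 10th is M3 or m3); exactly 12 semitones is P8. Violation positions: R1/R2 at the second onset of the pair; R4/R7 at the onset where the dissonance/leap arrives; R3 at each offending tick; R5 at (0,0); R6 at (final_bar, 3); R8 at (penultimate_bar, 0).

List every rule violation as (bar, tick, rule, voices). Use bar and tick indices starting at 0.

bar 0: v0=F3 v1=F4 v2=C5 downbeat P5
bar 1: v0=G3 v1=E4 v2=B4 downbeat M3
bar 2: v0=F3 v1=F4 v2=E4 downbeat M7
bar 3: v0=E3 v1=G3 v2=G4 downbeat m3
bar 4: v0=C3 v1=E3 v2=G4 downbeat P5
bar 5: v0=E3 v1=C4 v2=G4 downbeat m3
bar 6: v0=F3 v1=F4 v2=C5 downbeat P5
  -> R1 @ bar 1 tick 0 v(1, 2): F4/C5 P5 -> E4/B4 P5 similar
  -> R3 @ bar 2 tick 0 v(1, 2): F4 above E4
  -> R4 @ bar 2 tick 0 v(0, 2): F3/E4 M7 untreated
  -> R3 @ bar 2 tick 1 v(1, 2): F4 above E4
  -> R3 @ bar 2 tick 2 v(1, 2): F4 above E4
  -> R3 @ bar 2 tick 3 v(1, 2): F4 above E4
  -> R7 @ bar 3 tick 0 v(1,): F4->G3 leap 10st
  -> R1 @ bar 6 tick 0 v(1, 2): C4/G4 P5 -> F4/C5 P5 similar
  -> R2 @ bar 6 tick 0 v(0, 1): E3/C4 m6 -> F3/F4 P8 similar
  -> R2 @ bar 6 tick 0 v(0, 2): E3/G4 m3 -> F3/C5 P5 similar

(1, 0, R1, (1, 2))
(2, 0, R3, (1, 2))
(2, 0, R4, (0, 2))
(2, 1, R3, (1, 2))
(2, 2, R3, (1, 2))
(2, 3, R3, (1, 2))
(3, 0, R7, (1,))
(6, 0, R1, (1, 2))
(6, 0, R2, (0, 1))
(6, 0, R2, (0, 2))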